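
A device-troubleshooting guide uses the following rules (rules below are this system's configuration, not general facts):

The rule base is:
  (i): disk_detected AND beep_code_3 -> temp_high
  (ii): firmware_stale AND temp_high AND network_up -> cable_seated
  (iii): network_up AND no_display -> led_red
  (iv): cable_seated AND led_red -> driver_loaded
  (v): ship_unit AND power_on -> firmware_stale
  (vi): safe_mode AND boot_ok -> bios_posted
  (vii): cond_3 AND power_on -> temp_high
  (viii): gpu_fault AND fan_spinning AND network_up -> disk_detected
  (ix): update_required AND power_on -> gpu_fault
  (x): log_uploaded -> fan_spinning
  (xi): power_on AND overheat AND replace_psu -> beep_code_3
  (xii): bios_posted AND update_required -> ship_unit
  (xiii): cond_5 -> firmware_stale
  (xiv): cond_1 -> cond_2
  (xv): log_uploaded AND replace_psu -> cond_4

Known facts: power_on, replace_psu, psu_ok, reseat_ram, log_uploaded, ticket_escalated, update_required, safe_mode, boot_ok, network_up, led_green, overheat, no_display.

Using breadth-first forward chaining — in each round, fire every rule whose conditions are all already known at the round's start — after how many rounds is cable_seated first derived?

4

Round 1: (iii) [network_up AND no_display -> led_red]; (vi) [safe_mode AND boot_ok -> bios_posted]; (ix) [update_required AND power_on -> gpu_fault]; (x) [log_uploaded -> fan_spinning]; (xi) [power_on AND overheat AND replace_psu -> beep_code_3]; (xv) [log_uploaded AND replace_psu -> cond_4]. Adds led_red, bios_posted, gpu_fault, fan_spinning, beep_code_3, cond_4.
Round 2: (viii) [gpu_fault AND fan_spinning AND network_up -> disk_detected]; (xii) [bios_posted AND update_required -> ship_unit]. Adds disk_detected, ship_unit.
Round 3: (i) [disk_detected AND beep_code_3 -> temp_high]; (v) [ship_unit AND power_on -> firmware_stale]. Adds temp_high, firmware_stale.
Round 4: (ii) [firmware_stale AND temp_high AND network_up -> cable_seated]. Adds cable_seated.
cable_seated first appears in round 4.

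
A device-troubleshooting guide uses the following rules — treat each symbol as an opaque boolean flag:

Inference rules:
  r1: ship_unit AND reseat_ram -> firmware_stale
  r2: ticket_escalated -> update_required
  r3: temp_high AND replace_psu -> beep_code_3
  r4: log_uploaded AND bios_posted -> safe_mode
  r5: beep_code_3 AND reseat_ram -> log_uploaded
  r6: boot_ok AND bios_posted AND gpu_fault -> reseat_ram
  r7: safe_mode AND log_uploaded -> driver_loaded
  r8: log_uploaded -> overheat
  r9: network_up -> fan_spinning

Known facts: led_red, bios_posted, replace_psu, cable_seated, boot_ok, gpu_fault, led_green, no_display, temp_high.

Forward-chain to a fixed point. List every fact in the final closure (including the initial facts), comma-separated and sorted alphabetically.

Round 1 fires r3, r6, giving beep_code_3, reseat_ram.
Round 2 fires r5, giving log_uploaded.
Round 3 fires r4, r8, giving safe_mode, overheat.
Round 4 fires r7, giving driver_loaded.

beep_code_3, bios_posted, boot_ok, cable_seated, driver_loaded, gpu_fault, led_green, led_red, log_uploaded, no_display, overheat, replace_psu, reseat_ram, safe_mode, temp_high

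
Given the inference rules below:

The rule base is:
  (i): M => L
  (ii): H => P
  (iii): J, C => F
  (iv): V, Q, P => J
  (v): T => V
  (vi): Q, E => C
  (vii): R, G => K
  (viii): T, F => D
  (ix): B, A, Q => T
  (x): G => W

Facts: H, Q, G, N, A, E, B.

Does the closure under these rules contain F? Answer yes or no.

Round 1 fires (ii), (vi), (ix), (x), giving P, C, T, W.
Round 2 fires (v), giving V.
Round 3 fires (iv), giving J.
Round 4 fires (iii), giving F.
Round 5 fires (viii), giving D.
F appears in round 4, so it is derivable.

yes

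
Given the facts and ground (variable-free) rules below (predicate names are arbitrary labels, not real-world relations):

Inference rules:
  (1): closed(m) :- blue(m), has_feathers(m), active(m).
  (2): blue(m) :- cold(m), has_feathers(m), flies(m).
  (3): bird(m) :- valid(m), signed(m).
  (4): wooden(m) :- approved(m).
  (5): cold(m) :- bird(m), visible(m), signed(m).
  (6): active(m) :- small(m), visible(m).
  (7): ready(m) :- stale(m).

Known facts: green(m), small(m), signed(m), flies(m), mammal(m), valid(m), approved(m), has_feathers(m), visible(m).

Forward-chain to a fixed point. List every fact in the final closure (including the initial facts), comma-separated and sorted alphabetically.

Round 1: (3) [bird(m) :- valid(m), signed(m).]; (4) [wooden(m) :- approved(m).]; (6) [active(m) :- small(m), visible(m).]. New: bird(m), wooden(m), active(m).
Round 2: (5) [cold(m) :- bird(m), visible(m), signed(m).]. New: cold(m).
Round 3: (2) [blue(m) :- cold(m), has_feathers(m), flies(m).]. New: blue(m).
Round 4: (1) [closed(m) :- blue(m), has_feathers(m), active(m).]. New: closed(m).

active(m), approved(m), bird(m), blue(m), closed(m), cold(m), flies(m), green(m), has_feathers(m), mammal(m), signed(m), small(m), valid(m), visible(m), wooden(m)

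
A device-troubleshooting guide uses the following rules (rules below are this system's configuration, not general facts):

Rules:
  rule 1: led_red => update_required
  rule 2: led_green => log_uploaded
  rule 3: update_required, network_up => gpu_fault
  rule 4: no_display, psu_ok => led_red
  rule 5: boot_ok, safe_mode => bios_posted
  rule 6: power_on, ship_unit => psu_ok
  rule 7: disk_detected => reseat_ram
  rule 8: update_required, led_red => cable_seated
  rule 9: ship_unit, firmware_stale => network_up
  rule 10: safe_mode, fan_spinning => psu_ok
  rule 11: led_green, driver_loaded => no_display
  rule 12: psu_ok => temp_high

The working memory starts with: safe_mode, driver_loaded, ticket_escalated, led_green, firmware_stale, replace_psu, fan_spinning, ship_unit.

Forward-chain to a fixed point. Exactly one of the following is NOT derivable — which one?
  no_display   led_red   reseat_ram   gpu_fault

reseat_ram

[1] rule 2 [led_green => log_uploaded]; rule 9 [ship_unit, firmware_stale => network_up]; rule 10 [safe_mode, fan_spinning => psu_ok]; rule 11 [led_green, driver_loaded => no_display]. ⇒ new: log_uploaded, network_up, psu_ok, no_display.
[2] rule 4 [no_display, psu_ok => led_red]; rule 12 [psu_ok => temp_high]. ⇒ new: led_red, temp_high.
[3] rule 1 [led_red => update_required]. ⇒ new: update_required.
[4] rule 3 [update_required, network_up => gpu_fault]; rule 8 [update_required, led_red => cable_seated]. ⇒ new: gpu_fault, cable_seated.
Derived: gpu_fault (round 4), led_red (round 2), no_display (round 1). reseat_ram never appears in any round.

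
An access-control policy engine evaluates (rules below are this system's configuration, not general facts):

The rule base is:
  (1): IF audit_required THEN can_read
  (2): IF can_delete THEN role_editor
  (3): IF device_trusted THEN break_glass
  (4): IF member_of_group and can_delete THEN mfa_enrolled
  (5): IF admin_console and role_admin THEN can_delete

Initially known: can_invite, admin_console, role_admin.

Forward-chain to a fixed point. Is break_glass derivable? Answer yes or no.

no

Round 1 — (5), derive can_delete.
Round 2 — (2), derive role_editor.
Fixed point reached. break_glass is concluded only by (3); (3) needs device_trusted (never derived).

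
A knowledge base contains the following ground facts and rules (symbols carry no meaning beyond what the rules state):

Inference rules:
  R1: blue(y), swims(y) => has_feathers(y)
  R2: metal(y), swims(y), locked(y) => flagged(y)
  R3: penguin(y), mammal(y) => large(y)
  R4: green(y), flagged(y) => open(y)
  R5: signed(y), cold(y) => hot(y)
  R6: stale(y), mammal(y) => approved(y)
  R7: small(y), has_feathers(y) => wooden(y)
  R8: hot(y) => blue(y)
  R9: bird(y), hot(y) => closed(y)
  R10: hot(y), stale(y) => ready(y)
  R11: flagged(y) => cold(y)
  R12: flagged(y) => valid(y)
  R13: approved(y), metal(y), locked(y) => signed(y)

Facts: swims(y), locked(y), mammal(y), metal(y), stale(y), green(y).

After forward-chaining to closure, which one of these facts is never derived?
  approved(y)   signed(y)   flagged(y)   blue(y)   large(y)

Round 1: R2 [metal(y), swims(y), locked(y) => flagged(y)]; R6 [stale(y), mammal(y) => approved(y)]. New: flagged(y), approved(y).
Round 2: R4 [green(y), flagged(y) => open(y)]; R11 [flagged(y) => cold(y)]; R12 [flagged(y) => valid(y)]; R13 [approved(y), metal(y), locked(y) => signed(y)]. New: open(y), cold(y), valid(y), signed(y).
Round 3: R5 [signed(y), cold(y) => hot(y)]. New: hot(y).
Round 4: R8 [hot(y) => blue(y)]; R10 [hot(y), stale(y) => ready(y)]. New: blue(y), ready(y).
Round 5: R1 [blue(y), swims(y) => has_feathers(y)]. New: has_feathers(y).
Derived: signed(y) (round 2), approved(y) (round 1), flagged(y) (round 1), blue(y) (round 4). large(y) never appears in any round.

large(y)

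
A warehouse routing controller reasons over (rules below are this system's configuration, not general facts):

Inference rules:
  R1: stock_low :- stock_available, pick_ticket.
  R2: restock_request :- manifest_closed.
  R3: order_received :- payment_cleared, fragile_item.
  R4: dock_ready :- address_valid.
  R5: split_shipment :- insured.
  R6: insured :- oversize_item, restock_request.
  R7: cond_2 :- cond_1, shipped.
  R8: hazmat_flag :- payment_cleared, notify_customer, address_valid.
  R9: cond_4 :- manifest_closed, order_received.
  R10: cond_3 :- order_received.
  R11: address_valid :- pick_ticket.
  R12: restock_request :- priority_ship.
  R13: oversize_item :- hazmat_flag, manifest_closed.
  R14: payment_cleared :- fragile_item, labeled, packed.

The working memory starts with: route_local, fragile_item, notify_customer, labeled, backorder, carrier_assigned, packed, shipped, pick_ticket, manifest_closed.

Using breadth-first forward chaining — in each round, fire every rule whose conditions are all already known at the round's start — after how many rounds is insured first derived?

4

Round 1: R2 [restock_request :- manifest_closed.]; R11 [address_valid :- pick_ticket.]; R14 [payment_cleared :- fragile_item, labeled, packed.]. Adds restock_request, address_valid, payment_cleared.
Round 2: R3 [order_received :- payment_cleared, fragile_item.]; R4 [dock_ready :- address_valid.]; R8 [hazmat_flag :- payment_cleared, notify_customer, address_valid.]. Adds order_received, dock_ready, hazmat_flag.
Round 3: R9 [cond_4 :- manifest_closed, order_received.]; R10 [cond_3 :- order_received.]; R13 [oversize_item :- hazmat_flag, manifest_closed.]. Adds cond_4, cond_3, oversize_item.
Round 4: R6 [insured :- oversize_item, restock_request.]. Adds insured.
insured first appears in round 4.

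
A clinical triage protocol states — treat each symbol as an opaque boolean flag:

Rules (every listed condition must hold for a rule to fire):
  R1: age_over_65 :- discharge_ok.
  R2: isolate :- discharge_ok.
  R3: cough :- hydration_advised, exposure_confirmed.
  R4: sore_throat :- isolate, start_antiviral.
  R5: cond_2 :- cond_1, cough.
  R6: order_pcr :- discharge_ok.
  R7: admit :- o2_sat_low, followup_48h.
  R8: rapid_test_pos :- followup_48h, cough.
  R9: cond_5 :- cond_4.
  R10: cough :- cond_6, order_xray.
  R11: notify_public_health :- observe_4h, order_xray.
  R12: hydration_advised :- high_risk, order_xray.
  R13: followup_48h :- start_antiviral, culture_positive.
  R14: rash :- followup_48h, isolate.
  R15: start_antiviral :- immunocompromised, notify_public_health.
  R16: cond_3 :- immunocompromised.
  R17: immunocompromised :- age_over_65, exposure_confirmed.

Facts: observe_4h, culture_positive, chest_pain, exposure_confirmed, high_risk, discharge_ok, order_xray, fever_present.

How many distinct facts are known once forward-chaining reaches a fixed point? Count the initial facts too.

21

Round 1: R1 [age_over_65 :- discharge_ok.]; R2 [isolate :- discharge_ok.]; R6 [order_pcr :- discharge_ok.]; R11 [notify_public_health :- observe_4h, order_xray.]; R12 [hydration_advised :- high_risk, order_xray.]. New: age_over_65, isolate, order_pcr, notify_public_health, hydration_advised.
Round 2: R3 [cough :- hydration_advised, exposure_confirmed.]; R17 [immunocompromised :- age_over_65, exposure_confirmed.]. New: cough, immunocompromised.
Round 3: R15 [start_antiviral :- immunocompromised, notify_public_health.]; R16 [cond_3 :- immunocompromised.]. New: start_antiviral, cond_3.
Round 4: R4 [sore_throat :- isolate, start_antiviral.]; R13 [followup_48h :- start_antiviral, culture_positive.]. New: sore_throat, followup_48h.
Round 5: R8 [rapid_test_pos :- followup_48h, cough.]; R14 [rash :- followup_48h, isolate.]. New: rapid_test_pos, rash.
Closure: {age_over_65, chest_pain, cond_3, cough, culture_positive, discharge_ok, exposure_confirmed, fever_present, followup_48h, high_risk, hydration_advised, immunocompromised, isolate, notify_public_health, observe_4h, order_pcr, order_xray, rapid_test_pos, rash, sore_throat, start_antiviral} — 21 facts.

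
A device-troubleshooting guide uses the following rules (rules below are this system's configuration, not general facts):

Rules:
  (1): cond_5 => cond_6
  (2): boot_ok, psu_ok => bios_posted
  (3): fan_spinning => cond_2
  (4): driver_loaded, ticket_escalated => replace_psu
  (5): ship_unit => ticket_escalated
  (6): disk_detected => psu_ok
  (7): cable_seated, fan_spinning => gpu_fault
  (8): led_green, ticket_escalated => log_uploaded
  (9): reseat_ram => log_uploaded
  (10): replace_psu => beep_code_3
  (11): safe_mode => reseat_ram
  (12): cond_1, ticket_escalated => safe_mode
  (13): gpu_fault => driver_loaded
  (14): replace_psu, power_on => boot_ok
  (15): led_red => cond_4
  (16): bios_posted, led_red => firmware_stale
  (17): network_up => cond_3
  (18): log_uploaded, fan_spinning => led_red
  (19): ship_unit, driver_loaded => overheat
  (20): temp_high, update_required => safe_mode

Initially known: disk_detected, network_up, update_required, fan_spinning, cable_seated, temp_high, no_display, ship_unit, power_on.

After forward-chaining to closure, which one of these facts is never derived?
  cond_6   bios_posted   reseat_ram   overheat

Round 1: (3) [fan_spinning => cond_2]; (5) [ship_unit => ticket_escalated]; (6) [disk_detected => psu_ok]; (7) [cable_seated, fan_spinning => gpu_fault]; (17) [network_up => cond_3]; (20) [temp_high, update_required => safe_mode]. New: cond_2, ticket_escalated, psu_ok, gpu_fault, cond_3, safe_mode.
Round 2: (11) [safe_mode => reseat_ram]; (13) [gpu_fault => driver_loaded]. New: reseat_ram, driver_loaded.
Round 3: (4) [driver_loaded, ticket_escalated => replace_psu]; (9) [reseat_ram => log_uploaded]; (19) [ship_unit, driver_loaded => overheat]. New: replace_psu, log_uploaded, overheat.
Round 4: (10) [replace_psu => beep_code_3]; (14) [replace_psu, power_on => boot_ok]; (18) [log_uploaded, fan_spinning => led_red]. New: beep_code_3, boot_ok, led_red.
Round 5: (2) [boot_ok, psu_ok => bios_posted]; (15) [led_red => cond_4]. New: bios_posted, cond_4.
Round 6: (16) [bios_posted, led_red => firmware_stale]. New: firmware_stale.
Derived: reseat_ram (round 2), bios_posted (round 5), overheat (round 3). cond_6 never appears in any round.

cond_6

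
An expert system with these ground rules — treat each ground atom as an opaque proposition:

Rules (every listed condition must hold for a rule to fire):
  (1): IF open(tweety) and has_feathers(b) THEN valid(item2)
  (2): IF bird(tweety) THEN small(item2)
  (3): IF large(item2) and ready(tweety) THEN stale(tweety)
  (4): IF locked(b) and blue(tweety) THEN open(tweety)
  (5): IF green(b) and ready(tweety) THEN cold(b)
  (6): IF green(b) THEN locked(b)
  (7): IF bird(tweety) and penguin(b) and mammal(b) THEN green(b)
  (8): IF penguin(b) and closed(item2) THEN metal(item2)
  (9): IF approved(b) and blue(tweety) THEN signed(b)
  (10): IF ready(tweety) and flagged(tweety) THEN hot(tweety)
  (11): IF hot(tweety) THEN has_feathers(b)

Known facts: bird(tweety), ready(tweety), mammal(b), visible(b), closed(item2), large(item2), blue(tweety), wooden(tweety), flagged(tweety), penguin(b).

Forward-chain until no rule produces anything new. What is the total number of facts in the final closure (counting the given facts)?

20

Round 1: (2) [IF bird(tweety) THEN small(item2)]; (3) [IF large(item2) and ready(tweety) THEN stale(tweety)]; (7) [IF bird(tweety) and penguin(b) and mammal(b) THEN green(b)]; (8) [IF penguin(b) and closed(item2) THEN metal(item2)]; (10) [IF ready(tweety) and flagged(tweety) THEN hot(tweety)]. Adds small(item2), stale(tweety), green(b), metal(item2), hot(tweety).
Round 2: (5) [IF green(b) and ready(tweety) THEN cold(b)]; (6) [IF green(b) THEN locked(b)]; (11) [IF hot(tweety) THEN has_feathers(b)]. Adds cold(b), locked(b), has_feathers(b).
Round 3: (4) [IF locked(b) and blue(tweety) THEN open(tweety)]. Adds open(tweety).
Round 4: (1) [IF open(tweety) and has_feathers(b) THEN valid(item2)]. Adds valid(item2).
Closure: {bird(tweety), blue(tweety), closed(item2), cold(b), flagged(tweety), green(b), has_feathers(b), hot(tweety), large(item2), locked(b), mammal(b), metal(item2), open(tweety), penguin(b), ready(tweety), small(item2), stale(tweety), valid(item2), visible(b), wooden(tweety)} — 20 facts.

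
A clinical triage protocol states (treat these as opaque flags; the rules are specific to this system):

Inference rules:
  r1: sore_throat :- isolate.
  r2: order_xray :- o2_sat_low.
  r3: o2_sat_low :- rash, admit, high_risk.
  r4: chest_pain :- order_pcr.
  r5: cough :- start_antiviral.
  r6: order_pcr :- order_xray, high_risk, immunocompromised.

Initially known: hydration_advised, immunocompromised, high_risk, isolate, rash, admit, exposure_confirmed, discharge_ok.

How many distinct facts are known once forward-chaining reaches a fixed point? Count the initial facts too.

Round 1: r1 [sore_throat :- isolate.]; r3 [o2_sat_low :- rash, admit, high_risk.]. Adds sore_throat, o2_sat_low.
Round 2: r2 [order_xray :- o2_sat_low.]. Adds order_xray.
Round 3: r6 [order_pcr :- order_xray, high_risk, immunocompromised.]. Adds order_pcr.
Round 4: r4 [chest_pain :- order_pcr.]. Adds chest_pain.
Closure: {admit, chest_pain, discharge_ok, exposure_confirmed, high_risk, hydration_advised, immunocompromised, isolate, o2_sat_low, order_pcr, order_xray, rash, sore_throat} — 13 facts.

13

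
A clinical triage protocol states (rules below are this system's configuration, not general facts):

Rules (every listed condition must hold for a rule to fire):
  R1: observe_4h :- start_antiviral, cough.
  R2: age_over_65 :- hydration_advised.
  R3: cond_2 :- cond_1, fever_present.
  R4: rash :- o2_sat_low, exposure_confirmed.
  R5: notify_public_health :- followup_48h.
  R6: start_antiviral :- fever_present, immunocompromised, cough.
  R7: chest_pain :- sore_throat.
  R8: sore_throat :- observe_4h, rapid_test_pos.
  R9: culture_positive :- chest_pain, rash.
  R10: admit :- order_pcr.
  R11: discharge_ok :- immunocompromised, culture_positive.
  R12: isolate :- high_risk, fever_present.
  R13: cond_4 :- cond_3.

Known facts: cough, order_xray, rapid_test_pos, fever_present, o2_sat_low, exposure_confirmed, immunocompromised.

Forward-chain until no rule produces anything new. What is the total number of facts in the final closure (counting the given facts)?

14

Round 1 — R4, R6, derive rash, start_antiviral.
Round 2 — R1, derive observe_4h.
Round 3 — R8, derive sore_throat.
Round 4 — R7, derive chest_pain.
Round 5 — R9, derive culture_positive.
Round 6 — R11, derive discharge_ok.
Closure: {chest_pain, cough, culture_positive, discharge_ok, exposure_confirmed, fever_present, immunocompromised, o2_sat_low, observe_4h, order_xray, rapid_test_pos, rash, sore_throat, start_antiviral} — 14 facts.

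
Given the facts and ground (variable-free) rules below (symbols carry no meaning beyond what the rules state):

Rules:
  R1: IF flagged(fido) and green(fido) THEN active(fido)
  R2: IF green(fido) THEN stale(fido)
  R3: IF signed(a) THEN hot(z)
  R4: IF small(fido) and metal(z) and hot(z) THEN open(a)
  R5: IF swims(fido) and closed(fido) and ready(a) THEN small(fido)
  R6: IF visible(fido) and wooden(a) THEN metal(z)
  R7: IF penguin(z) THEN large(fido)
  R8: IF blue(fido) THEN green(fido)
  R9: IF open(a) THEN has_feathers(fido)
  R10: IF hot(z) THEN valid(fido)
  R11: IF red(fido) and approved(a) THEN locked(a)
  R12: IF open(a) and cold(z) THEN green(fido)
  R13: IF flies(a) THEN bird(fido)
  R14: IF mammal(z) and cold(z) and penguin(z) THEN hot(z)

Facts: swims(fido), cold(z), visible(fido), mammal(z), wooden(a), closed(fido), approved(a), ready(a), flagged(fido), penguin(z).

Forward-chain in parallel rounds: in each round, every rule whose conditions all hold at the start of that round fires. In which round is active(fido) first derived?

4

Round 1: R5 [IF swims(fido) and closed(fido) and ready(a) THEN small(fido)]; R6 [IF visible(fido) and wooden(a) THEN metal(z)]; R7 [IF penguin(z) THEN large(fido)]; R14 [IF mammal(z) and cold(z) and penguin(z) THEN hot(z)]. Adds small(fido), metal(z), large(fido), hot(z).
Round 2: R4 [IF small(fido) and metal(z) and hot(z) THEN open(a)]; R10 [IF hot(z) THEN valid(fido)]. Adds open(a), valid(fido).
Round 3: R9 [IF open(a) THEN has_feathers(fido)]; R12 [IF open(a) and cold(z) THEN green(fido)]. Adds has_feathers(fido), green(fido).
Round 4: R1 [IF flagged(fido) and green(fido) THEN active(fido)]; R2 [IF green(fido) THEN stale(fido)]. Adds active(fido), stale(fido).
active(fido) first appears in round 4.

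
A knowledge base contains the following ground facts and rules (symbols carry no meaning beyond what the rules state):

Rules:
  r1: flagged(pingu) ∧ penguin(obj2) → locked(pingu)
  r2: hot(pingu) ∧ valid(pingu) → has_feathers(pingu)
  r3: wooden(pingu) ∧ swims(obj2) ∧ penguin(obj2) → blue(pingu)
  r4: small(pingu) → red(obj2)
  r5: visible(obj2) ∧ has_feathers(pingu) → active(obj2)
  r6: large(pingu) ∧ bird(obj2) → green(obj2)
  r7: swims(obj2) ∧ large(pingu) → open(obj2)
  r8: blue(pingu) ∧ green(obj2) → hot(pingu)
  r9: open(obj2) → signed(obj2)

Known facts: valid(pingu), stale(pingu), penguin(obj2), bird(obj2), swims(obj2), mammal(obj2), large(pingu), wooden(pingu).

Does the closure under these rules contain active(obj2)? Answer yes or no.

no

Round 1: r3 [wooden(pingu) ∧ swims(obj2) ∧ penguin(obj2) → blue(pingu)]; r6 [large(pingu) ∧ bird(obj2) → green(obj2)]; r7 [swims(obj2) ∧ large(pingu) → open(obj2)]. Adds blue(pingu), green(obj2), open(obj2).
Round 2: r8 [blue(pingu) ∧ green(obj2) → hot(pingu)]; r9 [open(obj2) → signed(obj2)]. Adds hot(pingu), signed(obj2).
Round 3: r2 [hot(pingu) ∧ valid(pingu) → has_feathers(pingu)]. Adds has_feathers(pingu).
Fixed point reached. active(obj2) is concluded only by r5; r5 needs visible(obj2) (never derived).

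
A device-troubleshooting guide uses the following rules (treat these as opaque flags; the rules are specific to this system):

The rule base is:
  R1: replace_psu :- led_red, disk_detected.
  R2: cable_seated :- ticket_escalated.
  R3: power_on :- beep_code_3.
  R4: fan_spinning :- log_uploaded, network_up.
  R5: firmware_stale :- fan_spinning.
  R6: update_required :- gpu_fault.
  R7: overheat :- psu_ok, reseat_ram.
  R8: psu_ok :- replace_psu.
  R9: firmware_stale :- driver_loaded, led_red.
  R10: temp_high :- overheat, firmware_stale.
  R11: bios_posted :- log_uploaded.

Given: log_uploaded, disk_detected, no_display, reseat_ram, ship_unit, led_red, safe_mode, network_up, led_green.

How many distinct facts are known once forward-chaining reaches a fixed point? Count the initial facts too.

[1] R1 [replace_psu :- led_red, disk_detected.]; R4 [fan_spinning :- log_uploaded, network_up.]; R11 [bios_posted :- log_uploaded.]. ⇒ new: replace_psu, fan_spinning, bios_posted.
[2] R5 [firmware_stale :- fan_spinning.]; R8 [psu_ok :- replace_psu.]. ⇒ new: firmware_stale, psu_ok.
[3] R7 [overheat :- psu_ok, reseat_ram.]. ⇒ new: overheat.
[4] R10 [temp_high :- overheat, firmware_stale.]. ⇒ new: temp_high.
Closure: {bios_posted, disk_detected, fan_spinning, firmware_stale, led_green, led_red, log_uploaded, network_up, no_display, overheat, psu_ok, replace_psu, reseat_ram, safe_mode, ship_unit, temp_high} — 16 facts.

16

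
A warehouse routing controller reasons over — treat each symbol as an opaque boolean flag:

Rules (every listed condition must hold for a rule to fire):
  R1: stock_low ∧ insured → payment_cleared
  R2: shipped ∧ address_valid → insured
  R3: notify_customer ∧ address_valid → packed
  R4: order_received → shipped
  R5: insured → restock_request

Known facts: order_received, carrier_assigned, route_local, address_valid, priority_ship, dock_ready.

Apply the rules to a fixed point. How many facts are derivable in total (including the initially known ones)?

Round 1 — R4, derive shipped.
Round 2 — R2, derive insured.
Round 3 — R5, derive restock_request.
Closure: {address_valid, carrier_assigned, dock_ready, insured, order_received, priority_ship, restock_request, route_local, shipped} — 9 facts.

9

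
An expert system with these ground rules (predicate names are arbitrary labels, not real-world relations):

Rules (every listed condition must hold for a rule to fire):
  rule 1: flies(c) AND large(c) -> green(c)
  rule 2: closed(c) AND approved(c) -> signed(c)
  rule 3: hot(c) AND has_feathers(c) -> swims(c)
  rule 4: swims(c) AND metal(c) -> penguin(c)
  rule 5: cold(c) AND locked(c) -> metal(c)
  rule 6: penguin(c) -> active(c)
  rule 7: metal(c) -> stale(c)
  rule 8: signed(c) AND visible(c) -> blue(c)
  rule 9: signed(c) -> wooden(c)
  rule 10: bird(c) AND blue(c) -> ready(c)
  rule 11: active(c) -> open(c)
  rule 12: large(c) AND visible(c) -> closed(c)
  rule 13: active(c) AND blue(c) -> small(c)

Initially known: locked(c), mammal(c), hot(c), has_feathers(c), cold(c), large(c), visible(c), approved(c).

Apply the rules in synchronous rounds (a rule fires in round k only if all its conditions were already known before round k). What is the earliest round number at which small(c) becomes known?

4

[1] rule 3 [hot(c) AND has_feathers(c) -> swims(c)]; rule 5 [cold(c) AND locked(c) -> metal(c)]; rule 12 [large(c) AND visible(c) -> closed(c)]. ⇒ new: swims(c), metal(c), closed(c).
[2] rule 2 [closed(c) AND approved(c) -> signed(c)]; rule 4 [swims(c) AND metal(c) -> penguin(c)]; rule 7 [metal(c) -> stale(c)]. ⇒ new: signed(c), penguin(c), stale(c).
[3] rule 6 [penguin(c) -> active(c)]; rule 8 [signed(c) AND visible(c) -> blue(c)]; rule 9 [signed(c) -> wooden(c)]. ⇒ new: active(c), blue(c), wooden(c).
[4] rule 11 [active(c) -> open(c)]; rule 13 [active(c) AND blue(c) -> small(c)]. ⇒ new: open(c), small(c).
small(c) first appears in round 4.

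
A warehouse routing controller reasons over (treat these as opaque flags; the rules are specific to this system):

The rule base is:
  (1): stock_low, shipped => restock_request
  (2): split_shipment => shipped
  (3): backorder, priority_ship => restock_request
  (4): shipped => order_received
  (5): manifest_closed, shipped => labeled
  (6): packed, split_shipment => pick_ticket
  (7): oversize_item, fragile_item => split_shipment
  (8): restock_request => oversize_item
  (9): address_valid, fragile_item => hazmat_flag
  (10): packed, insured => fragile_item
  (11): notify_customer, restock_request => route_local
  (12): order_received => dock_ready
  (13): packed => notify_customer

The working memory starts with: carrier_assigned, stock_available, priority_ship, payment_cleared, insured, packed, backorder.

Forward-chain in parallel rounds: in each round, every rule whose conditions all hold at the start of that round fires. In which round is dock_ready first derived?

Round 1: (3) [backorder, priority_ship => restock_request]; (10) [packed, insured => fragile_item]; (13) [packed => notify_customer]. Adds restock_request, fragile_item, notify_customer.
Round 2: (8) [restock_request => oversize_item]; (11) [notify_customer, restock_request => route_local]. Adds oversize_item, route_local.
Round 3: (7) [oversize_item, fragile_item => split_shipment]. Adds split_shipment.
Round 4: (2) [split_shipment => shipped]; (6) [packed, split_shipment => pick_ticket]. Adds shipped, pick_ticket.
Round 5: (4) [shipped => order_received]. Adds order_received.
Round 6: (12) [order_received => dock_ready]. Adds dock_ready.
dock_ready first appears in round 6.

6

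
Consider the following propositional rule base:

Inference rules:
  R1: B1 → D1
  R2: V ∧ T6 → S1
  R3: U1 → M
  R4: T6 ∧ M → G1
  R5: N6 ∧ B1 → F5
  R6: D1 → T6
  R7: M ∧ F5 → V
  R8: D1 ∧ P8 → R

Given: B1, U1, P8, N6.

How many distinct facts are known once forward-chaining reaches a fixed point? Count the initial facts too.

12

[1] R1 [B1 → D1]; R3 [U1 → M]; R5 [N6 ∧ B1 → F5]. ⇒ new: D1, M, F5.
[2] R6 [D1 → T6]; R7 [M ∧ F5 → V]; R8 [D1 ∧ P8 → R]. ⇒ new: T6, V, R.
[3] R2 [V ∧ T6 → S1]; R4 [T6 ∧ M → G1]. ⇒ new: S1, G1.
Closure: {B1, D1, F5, G1, M, N6, P8, R, S1, T6, U1, V} — 12 facts.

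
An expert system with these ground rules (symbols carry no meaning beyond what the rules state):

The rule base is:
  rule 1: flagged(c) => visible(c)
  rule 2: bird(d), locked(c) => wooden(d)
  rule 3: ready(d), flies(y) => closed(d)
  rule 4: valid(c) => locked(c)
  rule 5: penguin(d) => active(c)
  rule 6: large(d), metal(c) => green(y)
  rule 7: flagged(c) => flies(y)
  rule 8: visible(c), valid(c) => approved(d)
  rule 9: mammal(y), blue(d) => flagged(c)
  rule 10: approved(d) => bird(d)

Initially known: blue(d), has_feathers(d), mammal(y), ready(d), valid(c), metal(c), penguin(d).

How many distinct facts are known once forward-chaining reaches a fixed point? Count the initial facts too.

16

[1] rule 4 [valid(c) => locked(c)]; rule 5 [penguin(d) => active(c)]; rule 9 [mammal(y), blue(d) => flagged(c)]. ⇒ new: locked(c), active(c), flagged(c).
[2] rule 1 [flagged(c) => visible(c)]; rule 7 [flagged(c) => flies(y)]. ⇒ new: visible(c), flies(y).
[3] rule 3 [ready(d), flies(y) => closed(d)]; rule 8 [visible(c), valid(c) => approved(d)]. ⇒ new: closed(d), approved(d).
[4] rule 10 [approved(d) => bird(d)]. ⇒ new: bird(d).
[5] rule 2 [bird(d), locked(c) => wooden(d)]. ⇒ new: wooden(d).
Closure: {active(c), approved(d), bird(d), blue(d), closed(d), flagged(c), flies(y), has_feathers(d), locked(c), mammal(y), metal(c), penguin(d), ready(d), valid(c), visible(c), wooden(d)} — 16 facts.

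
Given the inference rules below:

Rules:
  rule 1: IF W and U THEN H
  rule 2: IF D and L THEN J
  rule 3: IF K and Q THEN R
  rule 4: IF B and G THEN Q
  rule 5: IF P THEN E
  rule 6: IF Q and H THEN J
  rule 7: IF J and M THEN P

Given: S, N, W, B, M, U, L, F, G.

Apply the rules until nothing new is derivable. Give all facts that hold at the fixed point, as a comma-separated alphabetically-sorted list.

B, E, F, G, H, J, L, M, N, P, Q, S, U, W

Round 1 — rule 1, rule 4, derive H, Q.
Round 2 — rule 6, derive J.
Round 3 — rule 7, derive P.
Round 4 — rule 5, derive E.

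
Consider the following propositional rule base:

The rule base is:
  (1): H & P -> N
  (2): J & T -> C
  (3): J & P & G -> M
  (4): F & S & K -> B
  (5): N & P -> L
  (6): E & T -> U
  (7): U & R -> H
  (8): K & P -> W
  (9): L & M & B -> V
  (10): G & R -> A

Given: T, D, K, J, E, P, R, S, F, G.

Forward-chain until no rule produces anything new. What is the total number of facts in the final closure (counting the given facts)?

20

Round 1: (2) [J & T -> C]; (3) [J & P & G -> M]; (4) [F & S & K -> B]; (6) [E & T -> U]; (8) [K & P -> W]; (10) [G & R -> A]. Adds C, M, B, U, W, A.
Round 2: (7) [U & R -> H]. Adds H.
Round 3: (1) [H & P -> N]. Adds N.
Round 4: (5) [N & P -> L]. Adds L.
Round 5: (9) [L & M & B -> V]. Adds V.
Closure: {A, B, C, D, E, F, G, H, J, K, L, M, N, P, R, S, T, U, V, W} — 20 facts.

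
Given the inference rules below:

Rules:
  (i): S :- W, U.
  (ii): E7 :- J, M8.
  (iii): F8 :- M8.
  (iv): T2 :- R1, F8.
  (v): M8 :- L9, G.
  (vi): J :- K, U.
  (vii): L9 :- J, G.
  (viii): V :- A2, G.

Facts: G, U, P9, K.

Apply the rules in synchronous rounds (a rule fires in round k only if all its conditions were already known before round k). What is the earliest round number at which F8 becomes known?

Round 1 — (vi), derive J.
Round 2 — (vii), derive L9.
Round 3 — (v), derive M8.
Round 4 — (ii), (iii), derive E7, F8.
F8 first appears in round 4.

4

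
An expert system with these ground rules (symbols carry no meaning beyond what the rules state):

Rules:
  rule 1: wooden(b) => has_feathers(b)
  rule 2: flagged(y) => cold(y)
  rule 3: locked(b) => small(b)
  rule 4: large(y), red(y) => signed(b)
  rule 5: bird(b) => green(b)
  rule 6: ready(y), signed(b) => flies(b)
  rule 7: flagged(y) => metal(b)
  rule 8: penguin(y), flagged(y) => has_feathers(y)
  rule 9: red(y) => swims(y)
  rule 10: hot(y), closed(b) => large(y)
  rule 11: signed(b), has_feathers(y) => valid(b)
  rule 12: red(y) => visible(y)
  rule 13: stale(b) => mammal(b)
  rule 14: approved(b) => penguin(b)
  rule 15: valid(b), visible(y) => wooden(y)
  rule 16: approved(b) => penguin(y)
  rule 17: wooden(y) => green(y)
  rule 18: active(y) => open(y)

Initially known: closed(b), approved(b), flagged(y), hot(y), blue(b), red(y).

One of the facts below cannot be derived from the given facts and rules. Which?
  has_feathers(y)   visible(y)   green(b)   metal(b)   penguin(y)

Round 1: rule 2 [flagged(y) => cold(y)]; rule 7 [flagged(y) => metal(b)]; rule 9 [red(y) => swims(y)]; rule 10 [hot(y), closed(b) => large(y)]; rule 12 [red(y) => visible(y)]; rule 14 [approved(b) => penguin(b)]; rule 16 [approved(b) => penguin(y)]. Adds cold(y), metal(b), swims(y), large(y), visible(y), penguin(b), penguin(y).
Round 2: rule 4 [large(y), red(y) => signed(b)]; rule 8 [penguin(y), flagged(y) => has_feathers(y)]. Adds signed(b), has_feathers(y).
Round 3: rule 11 [signed(b), has_feathers(y) => valid(b)]. Adds valid(b).
Round 4: rule 15 [valid(b), visible(y) => wooden(y)]. Adds wooden(y).
Round 5: rule 17 [wooden(y) => green(y)]. Adds green(y).
Derived: visible(y) (round 1), penguin(y) (round 1), metal(b) (round 1), has_feathers(y) (round 2). green(b) never appears in any round.

green(b)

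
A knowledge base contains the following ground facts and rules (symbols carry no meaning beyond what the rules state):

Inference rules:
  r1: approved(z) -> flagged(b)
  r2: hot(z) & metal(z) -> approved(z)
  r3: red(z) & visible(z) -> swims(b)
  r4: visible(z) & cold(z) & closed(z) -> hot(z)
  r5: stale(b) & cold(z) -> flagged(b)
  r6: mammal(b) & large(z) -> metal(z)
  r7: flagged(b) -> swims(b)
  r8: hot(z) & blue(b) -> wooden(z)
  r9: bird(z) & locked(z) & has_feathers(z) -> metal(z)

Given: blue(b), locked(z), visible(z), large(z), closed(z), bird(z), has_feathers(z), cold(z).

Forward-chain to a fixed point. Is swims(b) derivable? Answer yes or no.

Round 1 — r4, r9, derive hot(z), metal(z).
Round 2 — r2, r8, derive approved(z), wooden(z).
Round 3 — r1, derive flagged(b).
Round 4 — r7, derive swims(b).
swims(b) appears in round 4, so it is derivable.

yes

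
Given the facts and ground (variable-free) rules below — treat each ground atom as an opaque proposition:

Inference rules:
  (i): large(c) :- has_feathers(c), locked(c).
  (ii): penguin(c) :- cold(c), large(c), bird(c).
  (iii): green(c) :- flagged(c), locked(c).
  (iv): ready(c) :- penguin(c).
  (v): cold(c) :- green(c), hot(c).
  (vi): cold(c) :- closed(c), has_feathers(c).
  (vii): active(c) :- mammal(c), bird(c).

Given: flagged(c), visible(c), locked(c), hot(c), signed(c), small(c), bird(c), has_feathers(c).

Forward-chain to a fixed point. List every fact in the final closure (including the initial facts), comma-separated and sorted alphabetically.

bird(c), cold(c), flagged(c), green(c), has_feathers(c), hot(c), large(c), locked(c), penguin(c), ready(c), signed(c), small(c), visible(c)

[1] (i) [large(c) :- has_feathers(c), locked(c).]; (iii) [green(c) :- flagged(c), locked(c).]. ⇒ new: large(c), green(c).
[2] (v) [cold(c) :- green(c), hot(c).]. ⇒ new: cold(c).
[3] (ii) [penguin(c) :- cold(c), large(c), bird(c).]. ⇒ new: penguin(c).
[4] (iv) [ready(c) :- penguin(c).]. ⇒ new: ready(c).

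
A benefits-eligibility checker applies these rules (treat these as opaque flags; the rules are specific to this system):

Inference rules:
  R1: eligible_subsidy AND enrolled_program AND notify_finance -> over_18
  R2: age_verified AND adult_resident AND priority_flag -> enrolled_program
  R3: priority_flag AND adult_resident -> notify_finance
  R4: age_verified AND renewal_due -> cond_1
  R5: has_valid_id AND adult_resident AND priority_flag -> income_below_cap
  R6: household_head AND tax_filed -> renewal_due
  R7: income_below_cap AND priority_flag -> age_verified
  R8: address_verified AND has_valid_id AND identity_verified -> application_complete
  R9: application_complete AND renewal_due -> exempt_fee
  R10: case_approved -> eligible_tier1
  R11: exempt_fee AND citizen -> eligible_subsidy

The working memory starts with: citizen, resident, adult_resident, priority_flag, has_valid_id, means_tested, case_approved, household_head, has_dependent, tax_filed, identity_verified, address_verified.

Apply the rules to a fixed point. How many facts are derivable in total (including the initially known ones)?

23

Round 1 — R3, R5, R6, R8, R10, derive notify_finance, income_below_cap, renewal_due, application_complete, eligible_tier1.
Round 2 — R7, R9, derive age_verified, exempt_fee.
Round 3 — R2, R4, R11, derive enrolled_program, cond_1, eligible_subsidy.
Round 4 — R1, derive over_18.
Closure: {address_verified, adult_resident, age_verified, application_complete, case_approved, citizen, cond_1, eligible_subsidy, eligible_tier1, enrolled_program, exempt_fee, has_dependent, has_valid_id, household_head, identity_verified, income_below_cap, means_tested, notify_finance, over_18, priority_flag, renewal_due, resident, tax_filed} — 23 facts.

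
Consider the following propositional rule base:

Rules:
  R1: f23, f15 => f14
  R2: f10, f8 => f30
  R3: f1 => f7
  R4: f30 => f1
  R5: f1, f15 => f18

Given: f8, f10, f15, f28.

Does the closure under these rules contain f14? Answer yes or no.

[1] R2 [f10, f8 => f30]. ⇒ new: f30.
[2] R4 [f30 => f1]. ⇒ new: f1.
[3] R3 [f1 => f7]; R5 [f1, f15 => f18]. ⇒ new: f7, f18.
Fixed point reached. f14 is concluded only by R1; R1 needs f23 (never derived).

no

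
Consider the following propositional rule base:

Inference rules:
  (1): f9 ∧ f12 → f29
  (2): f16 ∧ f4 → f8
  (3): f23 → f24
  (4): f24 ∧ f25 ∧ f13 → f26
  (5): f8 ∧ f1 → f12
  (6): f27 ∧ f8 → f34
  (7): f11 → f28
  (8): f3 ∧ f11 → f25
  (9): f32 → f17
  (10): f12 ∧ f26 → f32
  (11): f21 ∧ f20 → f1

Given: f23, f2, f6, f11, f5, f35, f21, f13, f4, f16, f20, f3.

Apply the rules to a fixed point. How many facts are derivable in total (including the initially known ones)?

[1] (2) [f16 ∧ f4 → f8]; (3) [f23 → f24]; (7) [f11 → f28]; (8) [f3 ∧ f11 → f25]; (11) [f21 ∧ f20 → f1]. ⇒ new: f8, f24, f28, f25, f1.
[2] (4) [f24 ∧ f25 ∧ f13 → f26]; (5) [f8 ∧ f1 → f12]. ⇒ new: f26, f12.
[3] (10) [f12 ∧ f26 → f32]. ⇒ new: f32.
[4] (9) [f32 → f17]. ⇒ new: f17.
Closure: {f1, f11, f12, f13, f16, f17, f2, f20, f21, f23, f24, f25, f26, f28, f3, f32, f35, f4, f5, f6, f8} — 21 facts.

21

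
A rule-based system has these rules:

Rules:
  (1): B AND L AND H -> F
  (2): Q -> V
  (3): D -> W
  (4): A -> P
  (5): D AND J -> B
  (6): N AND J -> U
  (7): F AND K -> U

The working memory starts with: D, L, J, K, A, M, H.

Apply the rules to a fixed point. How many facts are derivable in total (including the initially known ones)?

Round 1 — (3), (4), (5), derive W, P, B.
Round 2 — (1), derive F.
Round 3 — (7), derive U.
Closure: {A, B, D, F, H, J, K, L, M, P, U, W} — 12 facts.

12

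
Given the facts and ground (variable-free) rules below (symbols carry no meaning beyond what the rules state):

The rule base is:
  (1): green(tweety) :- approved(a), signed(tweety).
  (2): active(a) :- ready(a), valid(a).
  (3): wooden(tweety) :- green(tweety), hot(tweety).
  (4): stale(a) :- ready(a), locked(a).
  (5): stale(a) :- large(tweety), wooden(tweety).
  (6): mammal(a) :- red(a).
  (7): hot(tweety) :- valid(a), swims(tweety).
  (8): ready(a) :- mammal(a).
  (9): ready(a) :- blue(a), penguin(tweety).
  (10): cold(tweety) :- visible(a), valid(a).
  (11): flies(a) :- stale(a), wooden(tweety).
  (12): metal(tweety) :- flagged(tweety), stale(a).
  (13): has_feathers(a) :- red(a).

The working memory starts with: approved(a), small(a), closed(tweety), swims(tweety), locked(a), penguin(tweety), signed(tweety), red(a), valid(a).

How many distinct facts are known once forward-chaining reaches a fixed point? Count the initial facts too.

18

Round 1: (1) [green(tweety) :- approved(a), signed(tweety).]; (6) [mammal(a) :- red(a).]; (7) [hot(tweety) :- valid(a), swims(tweety).]; (13) [has_feathers(a) :- red(a).]. Adds green(tweety), mammal(a), hot(tweety), has_feathers(a).
Round 2: (3) [wooden(tweety) :- green(tweety), hot(tweety).]; (8) [ready(a) :- mammal(a).]. Adds wooden(tweety), ready(a).
Round 3: (2) [active(a) :- ready(a), valid(a).]; (4) [stale(a) :- ready(a), locked(a).]. Adds active(a), stale(a).
Round 4: (11) [flies(a) :- stale(a), wooden(tweety).]. Adds flies(a).
Closure: {active(a), approved(a), closed(tweety), flies(a), green(tweety), has_feathers(a), hot(tweety), locked(a), mammal(a), penguin(tweety), ready(a), red(a), signed(tweety), small(a), stale(a), swims(tweety), valid(a), wooden(tweety)} — 18 facts.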